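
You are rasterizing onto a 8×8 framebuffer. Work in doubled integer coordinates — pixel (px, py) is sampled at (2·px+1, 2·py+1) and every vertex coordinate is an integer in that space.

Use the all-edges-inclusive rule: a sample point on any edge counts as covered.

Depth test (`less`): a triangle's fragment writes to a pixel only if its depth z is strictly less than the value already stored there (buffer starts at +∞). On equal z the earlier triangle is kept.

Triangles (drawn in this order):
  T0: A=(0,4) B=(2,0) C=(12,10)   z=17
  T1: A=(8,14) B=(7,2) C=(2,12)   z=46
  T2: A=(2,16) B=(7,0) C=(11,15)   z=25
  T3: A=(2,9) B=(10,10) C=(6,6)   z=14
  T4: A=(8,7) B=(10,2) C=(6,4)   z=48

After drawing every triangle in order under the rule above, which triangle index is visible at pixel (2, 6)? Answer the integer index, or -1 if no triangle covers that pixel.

T0:
  2·area = 60
  edge (0, 4)→(2, 0): d=(2,-4) inclusive
  edge (2, 0)→(12, 10): d=(10,10) inclusive
  edge (12, 10)→(0, 4): d=(-12,-6) inclusive
    (1,0)@(3, 1): e=[6,0,54] → X  [on edge]
    (2,0)@(5, 1): e=[14,-20,66] → .
    (0,1)@(1, 3): e=[2,40,18] → X
    (2,1)@(5, 3): e=[18,0,42] → X  [on edge]
    (3,1)@(7, 3): e=[26,-20,54] → .
    (0,2)@(1, 5): e=[6,60,-6] → .
    (1,2)@(3, 5): e=[14,40,6] → X
    (3,2)@(7, 5): e=[30,0,30] → X  [on edge]
    (4,2)@(9, 5): e=[38,-20,42] → .
    (1,3)@(3, 7): e=[18,60,-18] → .
    (2,3)@(5, 7): e=[26,40,-6] → .
    (3,3)@(7, 7): e=[34,20,6] → X
    (4,3)@(9, 7): e=[42,0,18] → X  [on edge]
    (5,4)@(11, 9): e=[54,0,6] → X  [on edge]
    (6,5)@(13, 11): e=[66,0,-6] → .  [on edge]
    (7,6)@(15, 13): e=[78,0,-18] → .  [on edge]
  covered (10 px):
    . X . . . . . .
    X X X . . . . .
    . X X X . . . .
    . . . X X . . .
    . . . . . X . .
    . . . . . . . .
    . . . . . . . .
    . . . . . . . .
T1:
  2·area = 70  (B↔C swapped to make it positive)
  edge (8, 14)→(2, 12): d=(-6,-2) inclusive
  edge (2, 12)→(7, 2): d=(5,-10) inclusive
  edge (7, 2)→(8, 14): d=(1,12) inclusive
    (3,1)@(7, 3): e=[64,5,1] → X
    (4,1)@(9, 3): e=[68,25,-23] → .
    (3,2)@(7, 5): e=[52,15,3] → X
    (4,2)@(9, 5): e=[56,35,-21] → .
    (2,3)@(5, 7): e=[36,5,29] → X
    (4,3)@(9, 7): e=[44,45,-19] → .
    (2,4)@(5, 9): e=[24,15,31] → X
    (4,4)@(9, 9): e=[32,55,-17] → .
    (1,5)@(3, 11): e=[8,5,57] → X
    (4,5)@(9, 11): e=[20,65,-15] → .
    (1,6)@(3, 13): e=[-4,15,59] → .
    (2,6)@(5, 13): e=[0,35,35] → X  [on edge]
    (5,7)@(11, 15): e=[0,105,-35] → .  [on edge]
  covered (11 px):
    . . . . . . . .
    . . . X . . . .
    . . . X . . . .
    . . X X . . . .
    . . X X . . . .
    . X X X . . . .
    . . X X . . . .
    . . . . . . . .
T2:
  2·area = 139
  edge (2, 16)→(7, 0): d=(5,-16) inclusive
  edge (7, 0)→(11, 15): d=(4,15) inclusive
  edge (11, 15)→(2, 16): d=(-9,1) inclusive
    (3,0)@(7, 1): e=[5,4,130] → X
    (4,0)@(9, 1): e=[37,-26,128] → .
    (3,1)@(7, 3): e=[15,12,112] → X
    (4,1)@(9, 3): e=[47,-18,110] → .
    (3,2)@(7, 5): e=[25,20,94] → X
    (4,2)@(9, 5): e=[57,-10,92] → .
    (2,3)@(5, 7): e=[3,58,78] → X
    (4,3)@(9, 7): e=[67,-2,74] → .
    (2,4)@(5, 9): e=[13,66,60] → X
    (4,4)@(9, 9): e=[77,6,56] → X
    (5,4)@(11, 9): e=[109,-24,54] → .
    (2,5)@(5, 11): e=[23,74,42] → X
    (5,7)@(11, 15): e=[139,0,0] → X  [on edge]
  covered (20 px):
    . . . X . . . .
    . . . X . . . .
    . . . X . . . .
    . . X X . . . .
    . . X X X . . .
    . . X X X . . .
    . X X X X . . .
    . X X X X X . .
T3:
  2·area = 28  (B↔C swapped to make it positive)
  edge (2, 9)→(6, 6): d=(4,-3) inclusive
  edge (6, 6)→(10, 10): d=(4,4) inclusive
  edge (10, 10)→(2, 9): d=(-8,-1) inclusive
    (0,0)@(1, 1): e=[-35,0,63] → .  [on edge]
    (1,1)@(3, 3): e=[-21,0,49] → .  [on edge]
    (2,2)@(5, 5): e=[-7,0,35] → .  [on edge]
    (2,3)@(5, 7): e=[1,8,19] → X
    (3,3)@(7, 7): e=[7,0,21] → X  [on edge]
    (4,3)@(9, 7): e=[13,-8,23] → .
    (1,4)@(3, 9): e=[3,24,1] → X
    (4,4)@(9, 9): e=[21,0,7] → X  [on edge]
    (5,4)@(11, 9): e=[27,-8,9] → .
    (1,5)@(3, 11): e=[11,32,-15] → .
    (2,5)@(5, 11): e=[17,24,-13] → .
    (3,5)@(7, 11): e=[23,16,-11] → .
    (5,5)@(11, 11): e=[35,0,-7] → .  [on edge]
    (6,6)@(13, 13): e=[49,0,-21] → .  [on edge]
    (7,7)@(15, 15): e=[63,0,-35] → .  [on edge]
  covered (6 px):
    . . . . . . . .
    . . . . . . . .
    . . . . . . . .
    . . X X . . . .
    . X X X X . . .
    . . . . . . . .
    . . . . . . . .
    . . . . . . . .
T4:
  2·area = 16  (B↔C swapped to make it positive)
  edge (8, 7)→(6, 4): d=(-2,-3) inclusive
  edge (6, 4)→(10, 2): d=(4,-2) inclusive
  edge (10, 2)→(8, 7): d=(-2,5) inclusive
    (4,1)@(9, 3): e=[11,2,3] → X
    (5,1)@(11, 3): e=[17,6,-7] → .
    (3,2)@(7, 5): e=[1,6,9] → X
    (4,2)@(9, 5): e=[7,10,-1] → .
    (3,3)@(7, 7): e=[-3,14,5] → .
  covered (2 px):
    . . . . . . . .
    . . . . X . . .
    . . . X . . . .
    . . . . . . . .
    . . . . . . . .
    . . . . . . . .
    . . . . . . . .
    . . . . . . . .

Z-buffer (winner per pixel, '.' = empty):
  . 0 . 2 . . . .
  0 0 0 2 4 . . .
  . 0 0 0 . . . .
  . . 3 3 0 . . .
  . 3 3 3 3 0 . .
  . 1 2 2 2 . . .
  . 2 2 2 2 . . .
  . 2 2 2 2 2 . .

Result: 2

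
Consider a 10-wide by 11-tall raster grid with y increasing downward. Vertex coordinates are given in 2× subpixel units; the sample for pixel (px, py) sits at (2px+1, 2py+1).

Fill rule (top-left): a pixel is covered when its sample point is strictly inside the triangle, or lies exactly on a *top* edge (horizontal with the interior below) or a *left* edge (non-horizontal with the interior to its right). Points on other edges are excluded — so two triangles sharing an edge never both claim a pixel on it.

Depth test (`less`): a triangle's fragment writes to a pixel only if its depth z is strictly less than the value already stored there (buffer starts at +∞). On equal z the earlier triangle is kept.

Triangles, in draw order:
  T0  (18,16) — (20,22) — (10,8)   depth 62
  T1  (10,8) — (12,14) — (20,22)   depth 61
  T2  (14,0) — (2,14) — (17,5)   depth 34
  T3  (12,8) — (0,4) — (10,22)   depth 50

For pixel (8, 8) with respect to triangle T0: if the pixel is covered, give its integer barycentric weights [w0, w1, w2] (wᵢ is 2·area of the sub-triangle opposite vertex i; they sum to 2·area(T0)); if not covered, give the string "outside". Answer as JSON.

T0:
  2·area = 32
  edge (18, 16)→(20, 22): d=(2,6) right/bottom  bias=-1
  edge (20, 22)→(10, 8): d=(-10,-14) top-left  bias=+0
  edge (10, 8)→(18, 16): d=(8,8) right/bottom  bias=-1
    (1,0)@(3, 1): e=[60,-28,0] → .  [on edge]
    (2,0)@(5, 1): e=[48,0,-16] → .  [on edge]
    (6,0)@(13, 1): e=[0,112,-80] → .  [on edge]
    (2,1)@(5, 3): e=[52,-20,0] → .  [on edge]
    (3,2)@(7, 5): e=[44,-12,0] → .  [on edge]
    (4,3)@(9, 7): e=[36,-4,0] → .  [on edge]
    (7,3)@(15, 7): e=[0,80,-48] → .  [on edge]
    (5,4)@(11, 9): e=[28,4,0] → .  [on edge]
    (6,5)@(13, 11): e=[20,12,0] → .  [on edge]
    (7,6)@(15, 13): e=[12,20,0] → .  [on edge]
    (8,6)@(17, 13): e=[0,48,-16] → .  [on edge]
    (7,7)@(15, 15): e=[16,0,16] → X  [on edge]
    (8,7)@(17, 15): e=[4,28,0] → .  [on edge]
    (9,8)@(19, 17): e=[-4,36,0] → .  [on edge]
    (9,9)@(19, 19): e=[0,16,16] → .  [on edge]
  covered (2 px):
    . . . . . . . . . .
    . . . . . . . . . .
    . . . . . . . . . .
    . . . . . . . . . .
    . . . . . . . . . .
    . . . . . . . . . .
    . . . . . . . . . .
    . . . . . . . X . .
    . . . . . . . . X .
    . . . . . . . . . .
    . . . . . . . . . .
T1:
  2·area = 32  (B↔C swapped to make it positive)
  edge (10, 8)→(20, 22): d=(10,14) right/bottom  bias=-1
  edge (20, 22)→(12, 14): d=(-8,-8) top-left  bias=+0
  edge (12, 14)→(10, 8): d=(-2,-6) top-left  bias=+0
    (2,0)@(5, 1): e=[0,48,-16] → .  [on edge]
    (0,1)@(1, 3): e=[76,0,-44] → .  [on edge]
    (1,2)@(3, 5): e=[68,0,-36] → .  [on edge]
    (4,2)@(9, 5): e=[-16,48,0] → .  [on edge]
    (2,3)@(5, 7): e=[60,0,-28] → .  [on edge]
    (3,4)@(7, 9): e=[52,0,-20] → .  [on edge]
    (4,5)@(9, 11): e=[44,0,-12] → .  [on edge]
    (5,5)@(11, 11): e=[16,16,0] → X  [on edge]
    (6,5)@(13, 11): e=[-12,32,12] → .
    (5,6)@(11, 13): e=[36,0,-4] → .  [on edge]
    (6,6)@(13, 13): e=[8,16,8] → X
    (7,6)@(15, 13): e=[-20,32,20] → .
    (6,7)@(13, 15): e=[28,0,4] → X  [on edge]
    (7,7)@(15, 15): e=[0,16,16] → .  [on edge]
    (6,8)@(13, 17): e=[48,-16,0] → .  [on edge]
    (7,8)@(15, 17): e=[20,0,12] → X  [on edge]
    (8,9)@(17, 19): e=[12,0,20] → X  [on edge]
    (9,10)@(19, 21): e=[4,0,28] → X  [on edge]
  covered (6 px):
    . . . . . . . . . .
    . . . . . . . . . .
    . . . . . . . . . .
    . . . . . . . . . .
    . . . . . . . . . .
    . . . . . X . . . .
    . . . . . . X . . .
    . . . . . . X . . .
    . . . . . . . X . .
    . . . . . . . . X .
    . . . . . . . . . X
T2:
  2·area = 102  (B↔C swapped to make it positive)
  edge (14, 0)→(17, 5): d=(3,5) right/bottom  bias=-1
  edge (17, 5)→(2, 14): d=(-15,9) right/bottom  bias=-1
  edge (2, 14)→(14, 0): d=(12,-14) top-left  bias=+0
    (6,1)@(13, 3): e=[14,66,22] → X
    (7,1)@(15, 3): e=[4,48,50] → X
    (8,1)@(17, 3): e=[-6,30,78] → .
    (5,2)@(11, 5): e=[30,54,18] → X
    (8,2)@(17, 5): e=[0,0,102] → .  [on edge]
    (4,3)@(9, 7): e=[46,42,14] → X
    (7,3)@(15, 7): e=[16,-12,98] → .
    (3,4)@(7, 9): e=[62,30,10] → X
    (5,4)@(11, 9): e=[42,-6,66] → .
    (6,4)@(13, 9): e=[32,-24,94] → .
    (2,5)@(5, 11): e=[78,18,6] → X
    (3,5)@(7, 11): e=[68,0,34] → .  [on edge]
  covered (12 px):
    . . . . . . . . . .
    . . . . . . X X . .
    . . . . . X X X . .
    . . . . X X X . . .
    . . . X X . . . . .
    . . X . . . . . . .
    . X . . . . . . . .
    . . . . . . . . . .
    . . . . . . . . . .
    . . . . . . . . . .
    . . . . . . . . . .
T3:
  2·area = 176  (B↔C swapped to make it positive)
  edge (12, 8)→(10, 22): d=(-2,14) right/bottom  bias=-1
  edge (10, 22)→(0, 4): d=(-10,-18) top-left  bias=+0
  edge (0, 4)→(12, 8): d=(12,4) right/bottom  bias=-1
    (6,0)@(13, 1): e=[0,264,-88] → .  [on edge]
    (0,2)@(1, 5): e=[160,8,8] → X
    (1,2)@(3, 5): e=[132,44,0] → .  [on edge]
    (0,3)@(1, 7): e=[156,-12,32] → .
    (1,3)@(3, 7): e=[128,24,24] → X
    (2,3)@(5, 7): e=[100,60,16] → X
    (3,3)@(7, 7): e=[72,96,8] → X
    (4,3)@(9, 7): e=[44,132,0] → .  [on edge]
    (1,4)@(3, 9): e=[124,4,48] → X
    (4,4)@(9, 9): e=[40,112,24] → X
    (5,4)@(11, 9): e=[12,148,16] → X
    (6,4)@(13, 9): e=[-16,184,8] → .
    (7,4)@(15, 9): e=[-44,220,0] → .  [on edge]
    (2,6)@(5, 13): e=[88,0,88] → X  [on edge]
    (5,7)@(11, 15): e=[0,88,88] → .  [on edge]
  covered (21 px):
    . . . . . . . . . .
    . . . . . . . . . .
    X . . . . . . . . .
    . X X X . . . . . .
    . X X X X X . . . .
    . . X X X X . . . .
    . . X X X X . . . .
    . . . X X . . . . .
    . . . . X . . . . .
    . . . . X . . . . .
    . . . . . . . . . .

Final: [8,16,8]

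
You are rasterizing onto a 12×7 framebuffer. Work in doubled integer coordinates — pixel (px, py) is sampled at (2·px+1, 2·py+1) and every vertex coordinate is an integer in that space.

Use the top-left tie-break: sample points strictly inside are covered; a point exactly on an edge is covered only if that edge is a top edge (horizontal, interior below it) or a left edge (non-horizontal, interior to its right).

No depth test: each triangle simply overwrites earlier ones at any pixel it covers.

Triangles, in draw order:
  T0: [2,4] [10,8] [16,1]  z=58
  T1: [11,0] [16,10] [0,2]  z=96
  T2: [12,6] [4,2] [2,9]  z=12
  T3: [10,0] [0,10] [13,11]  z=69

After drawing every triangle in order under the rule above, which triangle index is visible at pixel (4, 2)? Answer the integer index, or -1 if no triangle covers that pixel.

T0:
  2·area = 80  (B↔C swapped to make it positive)
  edge (2, 4)→(16, 1): d=(14,-3) top-left  bias=+0
  edge (16, 1)→(10, 8): d=(-6,7) right/bottom  bias=-1
  edge (10, 8)→(2, 4): d=(-8,-4) top-left  bias=+0
    (3,1)@(7, 3): e=[1,51,28] → X
    (4,1)@(9, 3): e=[7,37,36] → X
    (5,1)@(11, 3): e=[13,23,44] → X
    (6,1)@(13, 3): e=[19,9,52] → X
    (7,1)@(15, 3): e=[25,-5,60] → .
    (2,2)@(5, 5): e=[23,53,4] → X
    (6,2)@(13, 5): e=[47,-3,36] → .
    (2,3)@(5, 7): e=[51,41,-12] → .
    (3,3)@(7, 7): e=[57,27,-4] → .
    (4,3)@(9, 7): e=[63,13,4] → X
    (5,3)@(11, 7): e=[69,-1,12] → .
    (4,4)@(9, 9): e=[91,1,-12] → .
  covered (9 px):
    . . . . . . . . . . . .
    . . . X X X X . . . . .
    . . X X X X . . . . . .
    . . . . X . . . . . . .
    . . . . . . . . . . . .
    . . . . . . . . . . . .
    . . . . . . . . . . . .
T1:
  2·area = 120
  edge (11, 0)→(16, 10): d=(5,10) right/bottom  bias=-1
  edge (16, 10)→(0, 2): d=(-16,-8) top-left  bias=+0
  edge (0, 2)→(11, 0): d=(11,-2) top-left  bias=+0
    (3,0)@(7, 1): e=[45,72,3] → X
    (4,0)@(9, 1): e=[25,88,7] → X
    (5,0)@(11, 1): e=[5,104,11] → X
    (6,0)@(13, 1): e=[-15,120,15] → .
    (1,1)@(3, 3): e=[95,8,17] → X
    (2,1)@(5, 3): e=[75,24,21] → X
    (6,1)@(13, 3): e=[-5,88,37] → .
    (1,2)@(3, 5): e=[105,-24,39] → .
    (2,2)@(5, 5): e=[85,-8,43] → .
    (3,2)@(7, 5): e=[65,8,47] → X
    (6,2)@(13, 5): e=[5,56,59] → X
    (7,2)@(15, 5): e=[-15,72,63] → .
  covered (15 px):
    . . . X X X . . . . . .
    . X X X X X . . . . . .
    . . . X X X X . . . . .
    . . . . . X X . . . . .
    . . . . . . . X . . . .
    . . . . . . . . . . . .
    . . . . . . . . . . . .
T2:
  2·area = 64  (B↔C swapped to make it positive)
  edge (12, 6)→(2, 9): d=(-10,3) right/bottom  bias=-1
  edge (2, 9)→(4, 2): d=(2,-7) top-left  bias=+0
  edge (4, 2)→(12, 6): d=(8,4) right/bottom  bias=-1
    (2,1)@(5, 3): e=[51,9,4] → X
    (3,1)@(7, 3): e=[45,23,-4] → .
    (2,2)@(5, 5): e=[31,13,20] → X
    (3,2)@(7, 5): e=[25,27,12] → X
    (4,2)@(9, 5): e=[19,41,4] → X
    (5,2)@(11, 5): e=[13,55,-4] → .
    (1,3)@(3, 7): e=[17,3,44] → X
    (4,3)@(9, 7): e=[-1,45,20] → .
    (1,4)@(3, 9): e=[-3,7,60] → .
    (2,4)@(5, 9): e=[-9,21,52] → .
    (3,4)@(7, 9): e=[-15,35,44] → .
  covered (7 px):
    . . . . . . . . . . . .
    . . X . . . . . . . . .
    . . X X X . . . . . . .
    . X X X . . . . . . . .
    . . . . . . . . . . . .
    . . . . . . . . . . . .
    . . . . . . . . . . . .
T3:
  2·area = 140  (B↔C swapped to make it positive)
  edge (10, 0)→(13, 11): d=(3,11) right/bottom  bias=-1
  edge (13, 11)→(0, 10): d=(-13,-1) top-left  bias=+0
  edge (0, 10)→(10, 0): d=(10,-10) top-left  bias=+0
    (4,0)@(9, 1): e=[14,126,0] → X  [on edge]
    (5,0)@(11, 1): e=[-8,128,20] → .
    (3,1)@(7, 3): e=[42,98,0] → X  [on edge]
    (5,1)@(11, 3): e=[-2,102,40] → .
    (2,2)@(5, 5): e=[70,70,0] → X  [on edge]
    (5,2)@(11, 5): e=[4,76,60] → X
    (6,2)@(13, 5): e=[-18,78,80] → .
    (1,3)@(3, 7): e=[98,42,0] → X  [on edge]
    (6,3)@(13, 7): e=[-12,52,100] → .
    (0,4)@(1, 9): e=[126,14,0] → X  [on edge]
    (6,4)@(13, 9): e=[-6,26,120] → .
    (0,5)@(1, 11): e=[132,-12,20] → .
    (6,5)@(13, 11): e=[0,0,140] → .  [on edge]
  covered (18 px):
    . . . . X . . . . . . .
    . . . X X . . . . . . .
    . . X X X X . . . . . .
    . X X X X X . . . . . .
    X X X X X X . . . . . .
    . . . . . . . . . . . .
    . . . . . . . . . . . .

Z-buffer (winner per pixel, '.' = empty):
  . . . 1 3 1 . . . . . .
  . 1 2 3 3 1 0 . . . . .
  . . 3 3 3 3 1 . . . . .
  . 3 3 3 3 3 1 . . . . .
  3 3 3 3 3 3 . 1 . . . .
  . . . . . . . . . . . .
  . . . . . . . . . . . .

Final: 3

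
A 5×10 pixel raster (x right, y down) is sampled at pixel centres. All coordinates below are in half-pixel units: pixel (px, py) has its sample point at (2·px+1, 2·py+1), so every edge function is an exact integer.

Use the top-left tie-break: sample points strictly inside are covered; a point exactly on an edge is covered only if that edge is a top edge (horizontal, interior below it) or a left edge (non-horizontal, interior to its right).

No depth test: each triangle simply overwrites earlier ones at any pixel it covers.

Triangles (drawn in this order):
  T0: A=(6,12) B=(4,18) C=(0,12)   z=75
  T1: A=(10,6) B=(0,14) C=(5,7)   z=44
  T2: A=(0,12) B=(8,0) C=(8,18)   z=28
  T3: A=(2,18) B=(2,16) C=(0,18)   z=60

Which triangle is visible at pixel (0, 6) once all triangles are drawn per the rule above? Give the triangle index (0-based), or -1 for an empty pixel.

T0:
  2·area = 36
  edge (6, 12)→(4, 18): d=(-2,6) right/bottom  bias=-1
  edge (4, 18)→(0, 12): d=(-4,-6) top-left  bias=+0
  edge (0, 12)→(6, 12): d=(6,0) top-left  bias=+0
    (4,1)@(9, 3): e=[0,90,-54] → ·  [on edge]
    (3,4)@(7, 9): e=[0,54,-18] → ·  [on edge]
    (0,6)@(1, 13): e=[28,2,6] → █
    (1,6)@(3, 13): e=[16,14,6] → █
    (2,6)@(5, 13): e=[4,26,6] → █
    (3,6)@(7, 13): e=[-8,38,6] → ·
    (0,7)@(1, 15): e=[24,-6,18] → ·
    (1,7)@(3, 15): e=[12,6,18] → █
    (2,7)@(5, 15): e=[0,18,18] → ·  [on edge]
    (1,8)@(3, 17): e=[8,-2,30] → ·
  covered (4 px):
    · · · · ·
    · · · · ·
    · · · · ·
    · · · · ·
    · · · · ·
    · · · · ·
    █ █ █ · ·
    · █ · · ·
    · · · · ·
    · · · · ·
T1:
  2·area = 30
  edge (10, 6)→(0, 14): d=(-10,8) right/bottom  bias=-1
  edge (0, 14)→(5, 7): d=(5,-7) top-left  bias=+0
  edge (5, 7)→(10, 6): d=(5,-1) top-left  bias=+0
    (2,3)@(5, 7): e=[30,0,0] → █  [on edge]
    (3,3)@(7, 7): e=[14,14,2] → █
    (4,3)@(9, 7): e=[-2,28,4] → ·
    (2,4)@(5, 9): e=[10,10,10] → █
    (3,4)@(7, 9): e=[-6,24,12] → ·
    (1,5)@(3, 11): e=[6,6,18] → █
    (2,5)@(5, 11): e=[-10,20,20] → ·
    (0,6)@(1, 13): e=[2,2,26] → █
    (1,6)@(3, 13): e=[-14,16,28] → ·
    (0,7)@(1, 15): e=[-18,12,36] → ·
  covered (5 px):
    · · · · ·
    · · · · ·
    · · · · ·
    · · █ █ ·
    · · █ · ·
    · █ · · ·
    █ · · · ·
    · · · · ·
    · · · · ·
    · · · · ·
T2:
  2·area = 144
  edge (0, 12)→(8, 0): d=(8,-12) top-left  bias=+0
  edge (8, 0)→(8, 18): d=(0,18) right/bottom  bias=-1
  edge (8, 18)→(0, 12): d=(-8,-6) top-left  bias=+0
    (3,1)@(7, 3): e=[12,18,114] → █
    (4,1)@(9, 3): e=[36,-18,126] → ·
    (2,2)@(5, 5): e=[4,54,86] → █
    (4,2)@(9, 5): e=[52,-18,110] → ·
    (2,3)@(5, 7): e=[20,54,70] → █
    (4,3)@(9, 7): e=[68,-18,94] → ·
    (1,4)@(3, 9): e=[12,90,42] → █
    (4,4)@(9, 9): e=[84,-18,78] → ·
    (0,5)@(1, 11): e=[4,126,14] → █
    (4,5)@(9, 11): e=[100,-18,62] → ·
    (0,6)@(1, 13): e=[20,126,-2] → ·
    (1,6)@(3, 13): e=[44,90,10] → █
  covered (18 px):
    · · · · ·
    · · · █ ·
    · · █ █ ·
    · · █ █ ·
    · █ █ █ ·
    █ █ █ █ ·
    · █ █ █ ·
    · · █ █ ·
    · · · █ ·
    · · · · ·
T3:
  2·area = 4  (B↔C swapped to make it positive)
  edge (2, 18)→(0, 18): d=(-2,0) right/bottom  bias=-1
  edge (0, 18)→(2, 16): d=(2,-2) top-left  bias=+0
  edge (2, 16)→(2, 18): d=(0,2) right/bottom  bias=-1
    (4,4)@(9, 9): e=[18,0,-14] → ·  [on edge]
    (3,5)@(7, 11): e=[14,0,-10] → ·  [on edge]
    (2,6)@(5, 13): e=[10,0,-6] → ·  [on edge]
    (1,7)@(3, 15): e=[6,0,-2] → ·  [on edge]
    (0,8)@(1, 17): e=[2,0,2] → █  [on edge]
    (1,8)@(3, 17): e=[2,4,-2] → ·
    (0,9)@(1, 19): e=[-2,4,2] → ·
  covered (1 px):
    · · · · ·
    · · · · ·
    · · · · ·
    · · · · ·
    · · · · ·
    · · · · ·
    · · · · ·
    · · · · ·
    █ · · · ·
    · · · · ·

Z-buffer (winner per pixel, '.' = empty):
  . . . . .
  . . . 2 .
  . . 2 2 .
  . . 2 2 .
  . 2 2 2 .
  2 2 2 2 .
  1 2 2 2 .
  . 0 2 2 .
  3 . . 2 .
  . . . . .

Final: 1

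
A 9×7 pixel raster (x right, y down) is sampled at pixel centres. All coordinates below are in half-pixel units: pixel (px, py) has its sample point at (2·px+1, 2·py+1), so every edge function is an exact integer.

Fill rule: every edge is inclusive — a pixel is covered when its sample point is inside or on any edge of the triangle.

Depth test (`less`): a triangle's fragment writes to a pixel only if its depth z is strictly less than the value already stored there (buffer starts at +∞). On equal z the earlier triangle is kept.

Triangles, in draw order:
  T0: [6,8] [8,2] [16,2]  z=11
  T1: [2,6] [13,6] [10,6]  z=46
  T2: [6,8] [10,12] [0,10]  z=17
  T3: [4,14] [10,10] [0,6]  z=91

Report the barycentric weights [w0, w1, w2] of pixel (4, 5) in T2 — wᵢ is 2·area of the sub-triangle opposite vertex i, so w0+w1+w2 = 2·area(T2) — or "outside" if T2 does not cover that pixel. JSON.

T0:
  2·area = 48
  edge (6, 8)→(8, 2): d=(2,-6) inclusive
  edge (8, 2)→(16, 2): d=(8,0) inclusive
  edge (16, 2)→(6, 8): d=(-10,6) inclusive
    (4,1)@(9, 3): e=[8,8,32] → X
    (5,1)@(11, 3): e=[20,8,20] → X
    (6,1)@(13, 3): e=[32,8,8] → X
    (7,1)@(15, 3): e=[44,8,-4] → .
    (3,2)@(7, 5): e=[0,24,24] → X  [on edge]
    (5,2)@(11, 5): e=[24,24,0] → X  [on edge]
    (6,2)@(13, 5): e=[36,24,-12] → .
    (3,3)@(7, 7): e=[4,40,4] → X
    (4,3)@(9, 7): e=[16,40,-8] → .
    (5,3)@(11, 7): e=[28,40,-20] → .
    (3,4)@(7, 9): e=[8,56,-16] → .
    (0,5)@(1, 11): e=[-24,72,0] → .  [on edge]
    (2,5)@(5, 11): e=[0,72,-24] → .  [on edge]
  covered (7 px):
    . . . . . . . . .
    . . . . X X X . .
    . . . X X X . . .
    . . . X . . . . .
    . . . . . . . . .
    . . . . . . . . .
    . . . . . . . . .
T1:
  degenerate (2·area = 0) — covers nothing
T2:
  2·area = 32
  edge (6, 8)→(10, 12): d=(4,4) inclusive
  edge (10, 12)→(0, 10): d=(-10,-2) inclusive
  edge (0, 10)→(6, 8): d=(6,-2) inclusive
    (0,1)@(1, 3): e=[0,72,-40] → .  [on edge]
    (1,2)@(3, 5): e=[0,56,-24] → .  [on edge]
    (7,2)@(15, 5): e=[-48,80,0] → .  [on edge]
    (2,3)@(5, 7): e=[0,40,-8] → .  [on edge]
    (4,3)@(9, 7): e=[-16,48,0] → .  [on edge]
    (1,4)@(3, 9): e=[16,16,0] → X  [on edge]
    (2,4)@(5, 9): e=[8,20,4] → X
    (3,4)@(7, 9): e=[0,24,8] → X  [on edge]
    (4,4)@(9, 9): e=[-8,28,12] → .
    (1,5)@(3, 11): e=[24,-4,12] → .
    (2,5)@(5, 11): e=[16,0,16] → X  [on edge]
    (4,5)@(9, 11): e=[0,8,24] → X  [on edge]
    (5,6)@(11, 13): e=[0,-8,40] → .  [on edge]
    (7,6)@(15, 13): e=[-16,0,48] → .  [on edge]
  covered (6 px):
    . . . . . . . . .
    . . . . . . . . .
    . . . . . . . . .
    . . . . . . . . .
    . X X X . . . . .
    . . X X X . . . .
    . . . . . . . . .
T3:
  2·area = 64  (B↔C swapped to make it positive)
  edge (4, 14)→(0, 6): d=(-4,-8) inclusive
  edge (0, 6)→(10, 10): d=(10,4) inclusive
  edge (10, 10)→(4, 14): d=(-6,4) inclusive
    (0,3)@(1, 7): e=[4,6,54] → X
    (1,3)@(3, 7): e=[20,-2,46] → .
    (0,4)@(1, 9): e=[-4,26,42] → .
    (1,4)@(3, 9): e=[12,18,34] → X
    (2,4)@(5, 9): e=[28,10,26] → X
    (3,4)@(7, 9): e=[44,2,18] → X
    (4,4)@(9, 9): e=[60,-6,10] → .
    (1,5)@(3, 11): e=[4,38,22] → X
    (4,5)@(9, 11): e=[52,14,-2] → .
    (1,6)@(3, 13): e=[-4,58,10] → .
    (2,6)@(5, 13): e=[12,50,2] → X
    (3,6)@(7, 13): e=[28,42,-6] → .
  covered (8 px):
    . . . . . . . . .
    . . . . . . . . .
    . . . . . . . . .
    X . . . . . . . .
    . X X X . . . . .
    . X X X . . . . .
    . . X . . . . . .

Answer: [8,24,0]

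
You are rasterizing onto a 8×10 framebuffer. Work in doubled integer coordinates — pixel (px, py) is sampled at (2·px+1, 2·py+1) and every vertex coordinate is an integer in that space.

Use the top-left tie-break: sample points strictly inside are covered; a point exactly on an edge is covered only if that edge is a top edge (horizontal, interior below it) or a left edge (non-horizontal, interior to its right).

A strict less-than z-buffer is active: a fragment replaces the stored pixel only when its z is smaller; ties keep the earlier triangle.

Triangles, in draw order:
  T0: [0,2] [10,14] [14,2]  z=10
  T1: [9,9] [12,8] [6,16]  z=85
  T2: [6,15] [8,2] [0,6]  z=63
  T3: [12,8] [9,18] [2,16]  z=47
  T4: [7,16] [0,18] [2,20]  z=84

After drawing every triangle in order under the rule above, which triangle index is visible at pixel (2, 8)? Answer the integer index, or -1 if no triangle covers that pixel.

T0:
  2·area = 168  (B↔C swapped to make it positive)
  edge (0, 2)→(14, 2): d=(14,0) top-left  bias=+0
  edge (14, 2)→(10, 14): d=(-4,12) right/bottom  bias=-1
  edge (10, 14)→(0, 2): d=(-10,-12) top-left  bias=+0
    (0,1)@(1, 3): e=[14,152,2] → X
    (1,1)@(3, 3): e=[14,128,26] → X
    (2,1)@(5, 3): e=[14,104,50] → X
    (3,1)@(7, 3): e=[14,80,74] → X
    (4,1)@(9, 3): e=[14,56,98] → X
    (5,1)@(11, 3): e=[14,32,122] → X
    (6,1)@(13, 3): e=[14,8,146] → X
    (7,1)@(15, 3): e=[14,-16,170] → .
    (0,2)@(1, 5): e=[42,144,-18] → .
    (1,2)@(3, 5): e=[42,120,6] → X
    (6,2)@(13, 5): e=[42,0,126] → .  [on edge]
    (1,3)@(3, 7): e=[70,112,-14] → .
    (5,5)@(11, 11): e=[126,0,42] → .  [on edge]
    (4,8)@(9, 17): e=[210,0,-42] → .  [on edge]
  covered (20 px):
    . . . . . . . .
    X X X X X X X .
    . X X X X X . .
    . . X X X X . .
    . . . X X X . .
    . . . . X . . .
    . . . . . . . .
    . . . . . . . .
    . . . . . . . .
    . . . . . . . .
T1:
  2·area = 18
  edge (9, 9)→(12, 8): d=(3,-1) top-left  bias=+0
  edge (12, 8)→(6, 16): d=(-6,8) right/bottom  bias=-1
  edge (6, 16)→(9, 9): d=(3,-7) top-left  bias=+0
    (7,3)@(15, 7): e=[0,-18,36] → .  [on edge]
    (4,4)@(9, 9): e=[0,18,0] → X  [on edge]
    (5,4)@(11, 9): e=[2,2,14] → X
    (6,4)@(13, 9): e=[4,-14,28] → .
    (1,5)@(3, 11): e=[0,54,-36] → .  [on edge]
    (4,5)@(9, 11): e=[6,6,6] → X
    (5,5)@(11, 11): e=[8,-10,20] → .
    (4,6)@(9, 13): e=[12,-6,12] → .
  covered (3 px):
    . . . . . . . .
    . . . . . . . .
    . . . . . . . .
    . . . . . . . .
    . . . . X X . .
    . . . . X . . .
    . . . . . . . .
    . . . . . . . .
    . . . . . . . .
    . . . . . . . .
T2:
  2·area = 96  (B↔C swapped to make it positive)
  edge (6, 15)→(0, 6): d=(-6,-9) top-left  bias=+0
  edge (0, 6)→(8, 2): d=(8,-4) top-left  bias=+0
  edge (8, 2)→(6, 15): d=(-2,13) right/bottom  bias=-1
    (3,1)@(7, 3): e=[81,4,11] → X
    (4,1)@(9, 3): e=[99,12,-15] → .
    (1,2)@(3, 5): e=[33,4,59] → X
    (2,2)@(5, 5): e=[51,12,33] → X
    (4,2)@(9, 5): e=[87,28,-19] → .
    (0,3)@(1, 7): e=[3,12,81] → X
    (4,3)@(9, 7): e=[75,44,-23] → .
    (0,4)@(1, 9): e=[-9,28,77] → .
    (1,4)@(3, 9): e=[9,36,51] → X
    (3,4)@(7, 9): e=[45,52,-1] → .
    (1,5)@(3, 11): e=[-3,52,47] → .
    (2,5)@(5, 11): e=[15,60,21] → X
  covered (12 px):
    . . . . . . . .
    . . . X . . . .
    . X X X . . . .
    X X X X . . . .
    . X X . . . . .
    . . X . . . . .
    . . X . . . . .
    . . . . . . . .
    . . . . . . . .
    . . . . . . . .
T3:
  2·area = 76
  edge (12, 8)→(9, 18): d=(-3,10) right/bottom  bias=-1
  edge (9, 18)→(2, 16): d=(-7,-2) top-left  bias=+0
  edge (2, 16)→(12, 8): d=(10,-8) top-left  bias=+0
    (5,4)@(11, 9): e=[7,67,2] → X
    (6,4)@(13, 9): e=[-13,71,18] → .
    (4,5)@(9, 11): e=[21,49,6] → X
    (6,5)@(13, 11): e=[-19,57,38] → .
    (3,6)@(7, 13): e=[35,31,10] → X
    (5,6)@(11, 13): e=[-5,39,42] → .
    (2,7)@(5, 15): e=[49,13,14] → X
    (5,7)@(11, 15): e=[-11,25,62] → .
    (2,8)@(5, 17): e=[43,-1,34] → .
    (3,8)@(7, 17): e=[23,3,50] → X
    (5,8)@(11, 17): e=[-17,11,82] → .
    (3,9)@(7, 19): e=[17,-11,70] → .
  covered (10 px):
    . . . . . . . .
    . . . . . . . .
    . . . . . . . .
    . . . . . . . .
    . . . . . X . .
    . . . . X X . .
    . . . X X . . .
    . . X X X . . .
    . . . X X . . .
    . . . . . . . .
T4:
  2·area = 18  (B↔C swapped to make it positive)
  edge (7, 16)→(2, 20): d=(-5,4) right/bottom  bias=-1
  edge (2, 20)→(0, 18): d=(-2,-2) top-left  bias=+0
  edge (0, 18)→(7, 16): d=(7,-2) top-left  bias=+0
    (2,8)@(5, 17): e=[3,12,3] → X
    (3,8)@(7, 17): e=[-5,16,7] → .
    (0,9)@(1, 19): e=[9,0,9] → X  [on edge]
    (1,9)@(3, 19): e=[1,4,13] → X
    (2,9)@(5, 19): e=[-7,8,17] → .
  covered (3 px):
    . . . . . . . .
    . . . . . . . .
    . . . . . . . .
    . . . . . . . .
    . . . . . . . .
    . . . . . . . .
    . . . . . . . .
    . . . . . . . .
    . . X . . . . .
    X X . . . . . .

Z-buffer (winner per pixel, '.' = empty):
  . . . . . . . .
  0 0 0 0 0 0 0 .
  . 0 0 0 0 0 . .
  2 2 0 0 0 0 . .
  . 2 2 0 0 0 . .
  . . 2 . 0 3 . .
  . . 2 3 3 . . .
  . . 3 3 3 . . .
  . . 4 3 3 . . .
  4 4 . . . . . .

Final: 4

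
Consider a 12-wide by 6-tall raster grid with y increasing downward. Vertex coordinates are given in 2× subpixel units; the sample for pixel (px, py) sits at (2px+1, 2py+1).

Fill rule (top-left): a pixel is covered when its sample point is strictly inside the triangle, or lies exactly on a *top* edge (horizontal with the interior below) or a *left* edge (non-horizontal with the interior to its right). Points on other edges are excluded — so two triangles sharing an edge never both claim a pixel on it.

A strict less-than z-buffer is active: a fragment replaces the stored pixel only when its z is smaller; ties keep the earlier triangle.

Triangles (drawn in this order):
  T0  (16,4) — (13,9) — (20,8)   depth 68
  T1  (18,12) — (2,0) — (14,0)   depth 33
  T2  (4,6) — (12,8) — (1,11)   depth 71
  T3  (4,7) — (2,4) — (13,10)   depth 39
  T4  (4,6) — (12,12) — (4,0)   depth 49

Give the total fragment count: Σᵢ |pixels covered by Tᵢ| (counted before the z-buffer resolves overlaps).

T0:
  2·area = 32  (B↔C swapped to make it positive)
  edge (16, 4)→(20, 8): d=(4,4) right/bottom  bias=-1
  edge (20, 8)→(13, 9): d=(-7,1) right/bottom  bias=-1
  edge (13, 9)→(16, 4): d=(3,-5) top-left  bias=+0
    (6,0)@(13, 1): e=[0,56,-24] → .  [on edge]
    (7,1)@(15, 3): e=[0,40,-8] → .  [on edge]
    (8,2)@(17, 5): e=[0,24,8] → .  [on edge]
    (7,3)@(15, 7): e=[16,12,4] → X
    (8,3)@(17, 7): e=[8,10,14] → X
    (9,3)@(19, 7): e=[0,8,24] → .  [on edge]
    (6,4)@(13, 9): e=[32,0,0] → .  [on edge]
    (7,4)@(15, 9): e=[24,-2,10] → .
    (8,4)@(17, 9): e=[16,-4,20] → .
    (10,4)@(21, 9): e=[0,-8,40] → .  [on edge]
    (11,5)@(23, 11): e=[0,-24,56] → .  [on edge]
  covered (2 px):
    . . . . . . . . . . . .
    . . . . . . . . . . . .
    . . . . . . . . . . . .
    . . . . . . . X X . . .
    . . . . . . . . . . . .
    . . . . . . . . . . . .
T1:
  2·area = 144
  edge (18, 12)→(2, 0): d=(-16,-12) top-left  bias=+0
  edge (2, 0)→(14, 0): d=(12,0) top-left  bias=+0
  edge (14, 0)→(18, 12): d=(4,12) right/bottom  bias=-1
    (2,0)@(5, 1): e=[20,12,112] → X
    (3,0)@(7, 1): e=[44,12,88] → X
    (4,0)@(9, 1): e=[68,12,64] → X
    (5,0)@(11, 1): e=[92,12,40] → X
    (6,0)@(13, 1): e=[116,12,16] → X
    (7,0)@(15, 1): e=[140,12,-8] → .
    (2,1)@(5, 3): e=[-12,36,120] → .
    (3,1)@(7, 3): e=[12,36,96] → X
    (7,1)@(15, 3): e=[108,36,0] → .  [on edge]
    (3,2)@(7, 5): e=[-20,60,104] → .
    (4,2)@(9, 5): e=[4,60,80] → X
    (7,2)@(15, 5): e=[76,60,8] → X
    (8,4)@(17, 9): e=[36,108,0] → .  [on edge]
  covered (17 px):
    . . X X X X X . . . . .
    . . . X X X X . . . . .
    . . . . X X X X . . . .
    . . . . . . X X . . . .
    . . . . . . . X . . . .
    . . . . . . . . X . . .
T2:
  2·area = 46
  edge (4, 6)→(12, 8): d=(8,2) right/bottom  bias=-1
  edge (12, 8)→(1, 11): d=(-11,3) right/bottom  bias=-1
  edge (1, 11)→(4, 6): d=(3,-5) top-left  bias=+0
    (3,0)@(7, 1): e=[-46,92,0] → .  [on edge]
    (11,2)@(23, 5): e=[-46,0,92] → .  [on edge]
    (2,3)@(5, 7): e=[6,32,8] → X
    (3,3)@(7, 7): e=[2,26,18] → X
    (4,3)@(9, 7): e=[-2,20,28] → .
    (1,4)@(3, 9): e=[26,16,4] → X
    (4,4)@(9, 9): e=[14,-2,34] → .
    (0,5)@(1, 11): e=[46,0,0] → .  [on edge]
    (1,5)@(3, 11): e=[42,-6,10] → .
    (2,5)@(5, 11): e=[38,-12,20] → .
    (3,5)@(7, 11): e=[34,-18,30] → .
  covered (5 px):
    . . . . . . . . . . . .
    . . . . . . . . . . . .
    . . . . . . . . . . . .
    . . X X . . . . . . . .
    . X X X . . . . . . . .
    . . . . . . . . . . . .
T3:
  2·area = 21
  edge (4, 7)→(2, 4): d=(-2,-3) top-left  bias=+0
  edge (2, 4)→(13, 10): d=(11,6) right/bottom  bias=-1
  edge (13, 10)→(4, 7): d=(-9,-3) top-left  bias=+0
    (1,2)@(3, 5): e=[1,5,15] → X
    (2,2)@(5, 5): e=[7,-7,21] → .
    (1,3)@(3, 7): e=[-3,27,-3] → .
    (2,3)@(5, 7): e=[3,15,3] → X
    (3,3)@(7, 7): e=[9,3,9] → X
    (4,3)@(9, 7): e=[15,-9,15] → .
    (2,4)@(5, 9): e=[-1,37,-15] → .
    (3,4)@(7, 9): e=[5,25,-9] → .
    (5,4)@(11, 9): e=[17,1,3] → X
    (6,4)@(13, 9): e=[23,-11,9] → .
    (5,5)@(11, 11): e=[13,23,-15] → .
  covered (4 px):
    . . . . . . . . . . . .
    . . . . . . . . . . . .
    . X . . . . . . . . . .
    . . X X . . . . . . . .
    . . . . . X . . . . . .
    . . . . . . . . . . . .
T4:
  2·area = 48  (B↔C swapped to make it positive)
  edge (4, 6)→(4, 0): d=(0,-6) top-left  bias=+0
  edge (4, 0)→(12, 12): d=(8,12) right/bottom  bias=-1
  edge (12, 12)→(4, 6): d=(-8,-6) top-left  bias=+0
    (2,1)@(5, 3): e=[6,12,30] → X
    (3,1)@(7, 3): e=[18,-12,42] → .
    (2,2)@(5, 5): e=[6,28,14] → X
    (3,2)@(7, 5): e=[18,4,26] → X
    (4,2)@(9, 5): e=[30,-20,38] → .
    (2,3)@(5, 7): e=[6,44,-2] → .
    (3,3)@(7, 7): e=[18,20,10] → X
    (4,3)@(9, 7): e=[30,-4,22] → .
    (3,4)@(7, 9): e=[18,36,-6] → .
    (4,4)@(9, 9): e=[30,12,6] → X
    (5,4)@(11, 9): e=[42,-12,18] → .
    (4,5)@(9, 11): e=[30,28,-10] → .
  covered (6 px):
    . . . . . . . . . . . .
    . . X . . . . . . . . .
    . . X X . . . . . . . .
    . . . X . . . . . . . .
    . . . . X . . . . . . .
    . . . . . X . . . . . .

Result: 34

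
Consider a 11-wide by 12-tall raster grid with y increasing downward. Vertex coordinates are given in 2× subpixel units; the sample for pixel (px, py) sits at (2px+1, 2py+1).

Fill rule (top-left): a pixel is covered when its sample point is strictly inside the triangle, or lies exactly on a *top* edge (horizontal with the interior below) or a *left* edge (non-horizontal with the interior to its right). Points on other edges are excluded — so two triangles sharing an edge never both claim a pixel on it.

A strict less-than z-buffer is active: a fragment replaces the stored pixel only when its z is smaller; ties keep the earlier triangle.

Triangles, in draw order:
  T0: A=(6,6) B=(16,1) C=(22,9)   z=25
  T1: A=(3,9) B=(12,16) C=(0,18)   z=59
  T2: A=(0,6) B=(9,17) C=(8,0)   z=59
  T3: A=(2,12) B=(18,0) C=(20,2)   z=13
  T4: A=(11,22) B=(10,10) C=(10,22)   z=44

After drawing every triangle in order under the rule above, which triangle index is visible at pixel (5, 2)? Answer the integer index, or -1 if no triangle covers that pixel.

T0:
  2·area = 110
  edge (6, 6)→(16, 1): d=(10,-5) top-left  bias=+0
  edge (16, 1)→(22, 9): d=(6,8) right/bottom  bias=-1
  edge (22, 9)→(6, 6): d=(-16,-3) top-left  bias=+0
    (6,1)@(13, 3): e=[5,36,69] → #
    (7,1)@(15, 3): e=[15,20,75] → #
    (8,1)@(17, 3): e=[25,4,81] → #
    (9,1)@(19, 3): e=[35,-12,87] → ·
    (4,2)@(9, 5): e=[5,80,25] → #
    (5,2)@(11, 5): e=[15,64,31] → #
    (9,2)@(19, 5): e=[55,0,55] → ·  [on edge]
    (4,3)@(9, 7): e=[25,92,-7] → ·
    (5,3)@(11, 7): e=[35,76,-1] → ·
    (6,3)@(13, 7): e=[45,60,5] → #
    (9,3)@(19, 7): e=[75,12,23] → #
    (10,3)@(21, 7): e=[85,-4,29] → ·
  covered (12 px):
    · · · · · · · · · · ·
    · · · · · · # # # · ·
    · · · · # # # # # · ·
    · · · · · · # # # # ·
    · · · · · · · · · · ·
    · · · · · · · · · · ·
    · · · · · · · · · · ·
    · · · · · · · · · · ·
    · · · · · · · · · · ·
    · · · · · · · · · · ·
    · · · · · · · · · · ·
    · · · · · · · · · · ·
T1:
  2·area = 102
  edge (3, 9)→(12, 16): d=(9,7) right/bottom  bias=-1
  edge (12, 16)→(0, 18): d=(-12,2) right/bottom  bias=-1
  edge (0, 18)→(3, 9): d=(3,-9) top-left  bias=+0
    (2,1)@(5, 3): e=[-68,170,0] → ·  [on edge]
    (1,4)@(3, 9): e=[0,102,0] → ·  [on edge]
    (1,5)@(3, 11): e=[18,78,6] → #
    (2,5)@(5, 11): e=[4,74,24] → #
    (3,5)@(7, 11): e=[-10,70,42] → ·
    (1,6)@(3, 13): e=[36,54,12] → #
    (3,6)@(7, 13): e=[8,46,48] → #
    (4,6)@(9, 13): e=[-6,42,66] → ·
    (0,7)@(1, 15): e=[68,34,0] → #  [on edge]
    (4,7)@(9, 15): e=[12,18,72] → #
    (5,7)@(11, 15): e=[-2,14,90] → ·
    (0,8)@(1, 17): e=[86,10,6] → #
    (10,11)@(21, 23): e=[0,-102,204] → ·  [on edge]
  covered (13 px):
    · · · · · · · · · · ·
    · · · · · · · · · · ·
    · · · · · · · · · · ·
    · · · · · · · · · · ·
    · · · · · · · · · · ·
    · # # · · · · · · · ·
    · # # # · · · · · · ·
    # # # # # · · · · · ·
    # # # · · · · · · · ·
    · · · · · · · · · · ·
    · · · · · · · · · · ·
    · · · · · · · · · · ·
T2:
  2·area = 142  (B↔C swapped to make it positive)
  edge (0, 6)→(8, 0): d=(8,-6) top-left  bias=+0
  edge (8, 0)→(9, 17): d=(1,17) right/bottom  bias=-1
  edge (9, 17)→(0, 6): d=(-9,-11) top-left  bias=+0
    (3,0)@(7, 1): e=[2,18,122] → #
    (4,0)@(9, 1): e=[14,-16,144] → ·
    (2,1)@(5, 3): e=[6,54,82] → #
    (4,1)@(9, 3): e=[30,-14,126] → ·
    (1,2)@(3, 5): e=[10,90,42] → #
    (4,2)@(9, 5): e=[46,-12,108] → ·
    (0,3)@(1, 7): e=[14,126,2] → #
    (4,3)@(9, 7): e=[62,-10,90] → ·
    (0,4)@(1, 9): e=[30,128,-16] → ·
    (1,4)@(3, 9): e=[42,94,6] → #
    (4,4)@(9, 9): e=[78,-8,72] → ·
    (1,5)@(3, 11): e=[58,96,-12] → ·
    (4,8)@(9, 17): e=[142,0,0] → ·  [on edge]
  covered (16 px):
    · · · # · · · · · · ·
    · · # # · · · · · · ·
    · # # # · · · · · · ·
    # # # # · · · · · · ·
    · # # # · · · · · · ·
    · · # # · · · · · · ·
    · · · # · · · · · · ·
    · · · · · · · · · · ·
    · · · · · · · · · · ·
    · · · · · · · · · · ·
    · · · · · · · · · · ·
    · · · · · · · · · · ·
T3:
  2·area = 56
  edge (2, 12)→(18, 0): d=(16,-12) top-left  bias=+0
  edge (18, 0)→(20, 2): d=(2,2) right/bottom  bias=-1
  edge (20, 2)→(2, 12): d=(-18,10) right/bottom  bias=-1
    (8,0)@(17, 1): e=[4,4,48] → #
    (9,0)@(19, 1): e=[28,0,28] → ·  [on edge]
    (7,1)@(15, 3): e=[12,12,32] → #
    (9,1)@(19, 3): e=[60,4,-8] → ·
    (10,1)@(21, 3): e=[84,0,-28] → ·  [on edge]
    (6,2)@(13, 5): e=[20,20,16] → #
    (7,2)@(15, 5): e=[44,16,-4] → ·
    (8,2)@(17, 5): e=[68,12,-24] → ·
    (4,3)@(9, 7): e=[4,32,20] → #
    (5,3)@(11, 7): e=[28,28,0] → ·  [on edge]
    (6,3)@(13, 7): e=[52,24,-20] → ·
    (3,4)@(7, 9): e=[12,40,4] → #
  covered (6 px):
    · · · · · · · · # · ·
    · · · · · · · # # · ·
    · · · · · · # · · · ·
    · · · · # · · · · · ·
    · · · # · · · · · · ·
    · · · · · · · · · · ·
    · · · · · · · · · · ·
    · · · · · · · · · · ·
    · · · · · · · · · · ·
    · · · · · · · · · · ·
    · · · · · · · · · · ·
    · · · · · · · · · · ·
T4:
  2·area = 12  (B↔C swapped to make it positive)
  edge (11, 22)→(10, 22): d=(-1,0) right/bottom  bias=-1
  edge (10, 22)→(10, 10): d=(0,-12) top-left  bias=+0
  edge (10, 10)→(11, 22): d=(1,12) right/bottom  bias=-1
  covered (0 px):
    · · · · · · · · · · ·
    · · · · · · · · · · ·
    · · · · · · · · · · ·
    · · · · · · · · · · ·
    · · · · · · · · · · ·
    · · · · · · · · · · ·
    · · · · · · · · · · ·
    · · · · · · · · · · ·
    · · · · · · · · · · ·
    · · · · · · · · · · ·
    · · · · · · · · · · ·
    · · · · · · · · · · ·

Z-buffer (winner per pixel, '.' = empty):
  . . . 2 . . . . 3 . .
  . . 2 2 . . 0 3 3 . .
  . 2 2 2 0 0 3 0 0 . .
  2 2 2 2 3 . 0 0 0 0 .
  . 2 2 3 . . . . . . .
  . 1 1 2 . . . . . . .
  . 1 1 1 . . . . . . .
  1 1 1 1 1 . . . . . .
  1 1 1 . . . . . . . .
  . . . . . . . . . . .
  . . . . . . . . . . .
  . . . . . . . . . . .

Final: 0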